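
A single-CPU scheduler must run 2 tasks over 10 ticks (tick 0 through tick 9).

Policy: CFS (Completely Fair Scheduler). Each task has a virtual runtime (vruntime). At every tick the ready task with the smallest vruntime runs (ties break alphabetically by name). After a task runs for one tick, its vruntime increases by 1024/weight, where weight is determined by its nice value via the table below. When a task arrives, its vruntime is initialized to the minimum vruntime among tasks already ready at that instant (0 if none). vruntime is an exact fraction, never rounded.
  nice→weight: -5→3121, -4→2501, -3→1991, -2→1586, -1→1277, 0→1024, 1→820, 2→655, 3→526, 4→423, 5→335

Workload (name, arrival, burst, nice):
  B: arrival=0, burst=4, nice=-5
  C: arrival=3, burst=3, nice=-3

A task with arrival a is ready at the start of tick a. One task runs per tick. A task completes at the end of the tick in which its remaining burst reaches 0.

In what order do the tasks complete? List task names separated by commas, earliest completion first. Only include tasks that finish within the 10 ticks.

completion order = B, C

t=0: vr[B=0] → run B
t=1: vr[B=1024/3121] → run B
t=2: vr[B=2048/3121] → run B
t=3: vr[B=3072/3121 C=3072/3121] → run B
t=4: vr[C=3072/3121] → run C
t=5: vr[C=9312256/6213911] → run C
t=6: vr[C=12508160/6213911] → run C
t=7: (idle)
t=8: (idle)
t=9: (idle)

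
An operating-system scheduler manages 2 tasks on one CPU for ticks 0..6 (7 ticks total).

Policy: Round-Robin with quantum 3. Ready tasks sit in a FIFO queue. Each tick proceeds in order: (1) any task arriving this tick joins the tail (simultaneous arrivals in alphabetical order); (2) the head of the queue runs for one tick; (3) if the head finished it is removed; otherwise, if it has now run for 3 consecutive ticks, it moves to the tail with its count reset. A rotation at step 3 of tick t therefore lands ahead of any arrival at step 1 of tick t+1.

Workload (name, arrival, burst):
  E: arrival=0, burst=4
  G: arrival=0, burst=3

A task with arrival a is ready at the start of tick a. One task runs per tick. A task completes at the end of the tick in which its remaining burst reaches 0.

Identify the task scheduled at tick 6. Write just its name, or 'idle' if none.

running at tick 6 = E

t=0: queue=[E,G] q_used=0 → run E
t=1: queue=[E,G] q_used=1 → run E
t=2: queue=[E,G] q_used=2 → run E
t=3: queue=[G,E] q_used=0 → run G
t=4: queue=[G,E] q_used=1 → run G
t=5: queue=[G,E] q_used=2 → run G
t=6: queue=[E] q_used=0 → run E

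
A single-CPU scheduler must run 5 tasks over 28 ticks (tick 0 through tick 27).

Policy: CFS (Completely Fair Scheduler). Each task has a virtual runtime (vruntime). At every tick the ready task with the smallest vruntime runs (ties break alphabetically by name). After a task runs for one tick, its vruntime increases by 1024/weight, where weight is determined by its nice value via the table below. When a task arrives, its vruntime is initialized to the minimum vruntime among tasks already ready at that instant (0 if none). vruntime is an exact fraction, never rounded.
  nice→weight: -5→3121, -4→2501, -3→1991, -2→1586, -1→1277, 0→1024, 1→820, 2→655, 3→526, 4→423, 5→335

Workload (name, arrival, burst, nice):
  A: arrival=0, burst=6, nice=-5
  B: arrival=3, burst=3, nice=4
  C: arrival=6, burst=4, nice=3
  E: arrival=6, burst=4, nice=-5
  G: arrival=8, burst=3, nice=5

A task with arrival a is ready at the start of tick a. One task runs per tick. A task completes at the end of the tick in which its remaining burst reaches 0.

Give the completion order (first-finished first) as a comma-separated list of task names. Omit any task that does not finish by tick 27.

completion order = A, E, B, C, G

t=0: vr[A=0] → run A
t=1: vr[A=1024/3121] → run A
t=2: vr[A=2048/3121] → run A
t=3: vr[A=3072/3121 B=3072/3121] → run A
t=4: vr[A=4096/3121 B=3072/3121] → run B
t=5: vr[A=4096/3121 B=4495360/1320183] → run A
t=6: vr[A=5120/3121 B=4495360/1320183 C=5120/3121 E=5120/3121] → run A
t=7: vr[B=4495360/1320183 C=5120/3121 E=5120/3121] → run C
t=8: vr[B=4495360/1320183 C=2944512/820823 E=5120/3121 G=5120/3121] → run E
t=9: vr[B=4495360/1320183 C=2944512/820823 E=6144/3121 G=5120/3121] → run G
t=10: vr[B=4495360/1320183 C=2944512/820823 E=6144/3121 G=4911104/1045535] → run E
t=11: vr[B=4495360/1320183 C=2944512/820823 E=7168/3121 G=4911104/1045535] → run E
t=12: vr[B=4495360/1320183 C=2944512/820823 E=8192/3121 G=4911104/1045535] → run E
t=13: vr[B=4495360/1320183 C=2944512/820823 G=4911104/1045535] → run B
t=14: vr[B=7691264/1320183 C=2944512/820823 G=4911104/1045535] → run C
t=15: vr[B=7691264/1320183 C=4542464/820823 G=4911104/1045535] → run G
t=16: vr[B=7691264/1320183 C=4542464/820823 G=8107008/1045535] → run C
t=17: vr[B=7691264/1320183 C=6140416/820823 G=8107008/1045535] → run B
t=18: vr[C=6140416/820823 G=8107008/1045535] → run C
t=19: vr[G=8107008/1045535] → run G
t=20: (idle)
t=21: (idle)
t=22: (idle)
t=23: (idle)
t=24: (idle)
t=25: (idle)
t=26: (idle)
t=27: (idle)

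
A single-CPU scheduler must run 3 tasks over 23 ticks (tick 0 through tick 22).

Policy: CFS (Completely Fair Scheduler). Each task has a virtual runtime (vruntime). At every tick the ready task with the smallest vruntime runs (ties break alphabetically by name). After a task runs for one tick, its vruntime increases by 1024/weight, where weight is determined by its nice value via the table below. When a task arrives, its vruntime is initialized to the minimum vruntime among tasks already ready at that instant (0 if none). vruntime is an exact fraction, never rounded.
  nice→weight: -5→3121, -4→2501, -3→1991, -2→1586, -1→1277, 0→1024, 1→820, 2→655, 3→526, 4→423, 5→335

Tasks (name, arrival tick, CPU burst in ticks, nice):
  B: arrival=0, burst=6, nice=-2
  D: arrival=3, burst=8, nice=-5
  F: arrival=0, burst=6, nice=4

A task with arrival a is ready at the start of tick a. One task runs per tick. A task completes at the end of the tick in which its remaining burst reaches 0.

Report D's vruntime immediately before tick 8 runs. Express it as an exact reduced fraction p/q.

t=0: vr[B=0 F=0] → run B
t=1: vr[B=512/793 F=0] → run F
t=2: vr[B=512/793 F=1024/423] → run B
t=3: vr[B=1024/793 D=1024/793 F=1024/423] → run B
t=4: vr[B=1536/793 D=1024/793 F=1024/423] → run D
t=5: vr[B=1536/793 D=4007936/2474953 F=1024/423] → run D
t=6: vr[B=1536/793 D=4819968/2474953 F=1024/423] → run B
t=7: vr[B=2048/793 D=4819968/2474953 F=1024/423] → run D
t=8: vr[B=2048/793 D=5632000/2474953 F=1024/423] → run D
t=9: vr[B=2048/793 D=6444032/2474953 F=1024/423] → run F
t=10: vr[B=2048/793 D=6444032/2474953 F=2048/423] → run B
t=11: vr[B=2560/793 D=6444032/2474953 F=2048/423] → run D
t=12: vr[B=2560/793 D=7256064/2474953 F=2048/423] → run D
t=13: vr[B=2560/793 D=8068096/2474953 F=2048/423] → run B
t=14: vr[D=8068096/2474953 F=2048/423] → run D
t=15: vr[D=8880128/2474953 F=2048/423] → run D
t=16: vr[F=2048/423] → run F
t=17: vr[F=1024/141] → run F
t=18: vr[F=4096/423] → run F
t=19: vr[F=5120/423] → run F
t=20: (idle)
t=21: (idle)
t=22: (idle)

vruntime(D, start of tick 8) = 5632000/2474953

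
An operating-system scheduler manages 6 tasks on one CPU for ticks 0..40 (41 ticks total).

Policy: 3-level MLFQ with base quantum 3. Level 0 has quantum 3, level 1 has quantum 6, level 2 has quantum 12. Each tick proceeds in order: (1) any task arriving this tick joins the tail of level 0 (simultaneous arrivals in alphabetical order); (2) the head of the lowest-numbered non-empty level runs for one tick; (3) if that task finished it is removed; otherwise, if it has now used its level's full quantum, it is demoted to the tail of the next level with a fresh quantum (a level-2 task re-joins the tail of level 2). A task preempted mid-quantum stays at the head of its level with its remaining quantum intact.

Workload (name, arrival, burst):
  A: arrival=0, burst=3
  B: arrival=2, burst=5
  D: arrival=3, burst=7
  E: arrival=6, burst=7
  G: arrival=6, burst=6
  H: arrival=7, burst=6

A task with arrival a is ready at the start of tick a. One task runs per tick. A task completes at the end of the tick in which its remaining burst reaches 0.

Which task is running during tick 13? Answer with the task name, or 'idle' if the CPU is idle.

running at tick 13 = G

t=0: L0/L1/L2 = A/-/- → run A
t=1: L0/L1/L2 = A/-/- → run A
t=2: L0/L1/L2 = AB/-/- → run A
t=3: L0/L1/L2 = BD/-/- → run B
t=4: L0/L1/L2 = BD/-/- → run B
t=5: L0/L1/L2 = BD/-/- → run B
t=6: L0/L1/L2 = DEG/B/- → run D
t=7: L0/L1/L2 = DEGH/B/- → run D
t=8: L0/L1/L2 = DEGH/B/- → run D
t=9: L0/L1/L2 = EGH/BD/- → run E
t=10: L0/L1/L2 = EGH/BD/- → run E
t=11: L0/L1/L2 = EGH/BD/- → run E
t=12: L0/L1/L2 = GH/BDE/- → run G
t=13: L0/L1/L2 = GH/BDE/- → run G
t=14: L0/L1/L2 = GH/BDE/- → run G
t=15: L0/L1/L2 = H/BDEG/- → run H
t=16: L0/L1/L2 = H/BDEG/- → run H
t=17: L0/L1/L2 = H/BDEG/- → run H
t=18: L0/L1/L2 = -/BDEGH/- → run B
t=19: L0/L1/L2 = -/BDEGH/- → run B
t=20: L0/L1/L2 = -/DEGH/- → run D
t=21: L0/L1/L2 = -/DEGH/- → run D
t=22: L0/L1/L2 = -/DEGH/- → run D
t=23: L0/L1/L2 = -/DEGH/- → run D
t=24: L0/L1/L2 = -/EGH/- → run E
t=25: L0/L1/L2 = -/EGH/- → run E
t=26: L0/L1/L2 = -/EGH/- → run E
t=27: L0/L1/L2 = -/EGH/- → run E
t=28: L0/L1/L2 = -/GH/- → run G
t=29: L0/L1/L2 = -/GH/- → run G
t=30: L0/L1/L2 = -/GH/- → run G
t=31: L0/L1/L2 = -/H/- → run H
t=32: L0/L1/L2 = -/H/- → run H
t=33: L0/L1/L2 = -/H/- → run H
t=34: (idle)
t=35: (idle)
t=36: (idle)
t=37: (idle)
t=38: (idle)
t=39: (idle)
t=40: (idle)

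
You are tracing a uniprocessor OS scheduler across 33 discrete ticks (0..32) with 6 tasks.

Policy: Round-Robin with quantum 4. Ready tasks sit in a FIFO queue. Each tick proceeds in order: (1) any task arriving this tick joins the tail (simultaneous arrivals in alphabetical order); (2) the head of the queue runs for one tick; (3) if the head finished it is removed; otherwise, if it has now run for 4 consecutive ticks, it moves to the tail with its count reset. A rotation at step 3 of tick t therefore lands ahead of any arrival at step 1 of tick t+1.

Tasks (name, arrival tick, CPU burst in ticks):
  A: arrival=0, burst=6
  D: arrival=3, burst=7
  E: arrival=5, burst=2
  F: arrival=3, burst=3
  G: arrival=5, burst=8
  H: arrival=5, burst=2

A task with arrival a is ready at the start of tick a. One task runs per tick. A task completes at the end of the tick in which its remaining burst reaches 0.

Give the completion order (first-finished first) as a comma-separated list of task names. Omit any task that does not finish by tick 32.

completion order = F, A, E, H, D, G

t=0: queue=[A] q_used=0 → run A
t=1: queue=[A] q_used=1 → run A
t=2: queue=[A] q_used=2 → run A
t=3: queue=[A,D,F] q_used=3 → run A
t=4: queue=[D,F,A] q_used=0 → run D
t=5: queue=[D,F,A,E,G,H] q_used=1 → run D
t=6: queue=[D,F,A,E,G,H] q_used=2 → run D
t=7: queue=[D,F,A,E,G,H] q_used=3 → run D
t=8: queue=[F,A,E,G,H,D] q_used=0 → run F
t=9: queue=[F,A,E,G,H,D] q_used=1 → run F
t=10: queue=[F,A,E,G,H,D] q_used=2 → run F
t=11: queue=[A,E,G,H,D] q_used=0 → run A
t=12: queue=[A,E,G,H,D] q_used=1 → run A
t=13: queue=[E,G,H,D] q_used=0 → run E
t=14: queue=[E,G,H,D] q_used=1 → run E
t=15: queue=[G,H,D] q_used=0 → run G
t=16: queue=[G,H,D] q_used=1 → run G
t=17: queue=[G,H,D] q_used=2 → run G
t=18: queue=[G,H,D] q_used=3 → run G
t=19: queue=[H,D,G] q_used=0 → run H
t=20: queue=[H,D,G] q_used=1 → run H
t=21: queue=[D,G] q_used=0 → run D
t=22: queue=[D,G] q_used=1 → run D
t=23: queue=[D,G] q_used=2 → run D
t=24: queue=[G] q_used=0 → run G
t=25: queue=[G] q_used=1 → run G
t=26: queue=[G] q_used=2 → run G
t=27: queue=[G] q_used=3 → run G
t=28: (idle)
t=29: (idle)
t=30: (idle)
t=31: (idle)
t=32: (idle)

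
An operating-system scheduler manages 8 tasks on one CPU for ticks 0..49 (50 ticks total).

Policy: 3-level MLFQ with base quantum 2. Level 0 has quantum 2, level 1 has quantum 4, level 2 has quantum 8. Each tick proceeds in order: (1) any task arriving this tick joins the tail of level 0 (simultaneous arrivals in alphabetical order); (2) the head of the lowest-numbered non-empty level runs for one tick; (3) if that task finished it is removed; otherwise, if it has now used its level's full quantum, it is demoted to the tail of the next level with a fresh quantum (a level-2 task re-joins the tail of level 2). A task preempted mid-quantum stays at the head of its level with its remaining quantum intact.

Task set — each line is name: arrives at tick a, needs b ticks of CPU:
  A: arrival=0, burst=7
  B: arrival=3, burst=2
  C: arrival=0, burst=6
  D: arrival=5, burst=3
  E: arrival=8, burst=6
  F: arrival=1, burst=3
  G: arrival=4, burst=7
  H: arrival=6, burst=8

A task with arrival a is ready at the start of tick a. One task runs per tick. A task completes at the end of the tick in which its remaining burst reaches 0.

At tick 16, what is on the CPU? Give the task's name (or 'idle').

running at tick 16 = A

t=0: L0/L1/L2 = AC/-/- → run A
t=1: L0/L1/L2 = ACF/-/- → run A
t=2: L0/L1/L2 = CF/A/- → run C
t=3: L0/L1/L2 = CFB/A/- → run C
t=4: L0/L1/L2 = FBG/AC/- → run F
t=5: L0/L1/L2 = FBGD/AC/- → run F
t=6: L0/L1/L2 = BGDH/ACF/- → run B
t=7: L0/L1/L2 = BGDH/ACF/- → run B
t=8: L0/L1/L2 = GDHE/ACF/- → run G
t=9: L0/L1/L2 = GDHE/ACF/- → run G
t=10: L0/L1/L2 = DHE/ACFG/- → run D
t=11: L0/L1/L2 = DHE/ACFG/- → run D
t=12: L0/L1/L2 = HE/ACFGD/- → run H
t=13: L0/L1/L2 = HE/ACFGD/- → run H
t=14: L0/L1/L2 = E/ACFGDH/- → run E
t=15: L0/L1/L2 = E/ACFGDH/- → run E
t=16: L0/L1/L2 = -/ACFGDHE/- → run A
t=17: L0/L1/L2 = -/ACFGDHE/- → run A
t=18: L0/L1/L2 = -/ACFGDHE/- → run A
t=19: L0/L1/L2 = -/ACFGDHE/- → run A
t=20: L0/L1/L2 = -/CFGDHE/A → run C
t=21: L0/L1/L2 = -/CFGDHE/A → run C
t=22: L0/L1/L2 = -/CFGDHE/A → run C
t=23: L0/L1/L2 = -/CFGDHE/A → run C
t=24: L0/L1/L2 = -/FGDHE/A → run F
t=25: L0/L1/L2 = -/GDHE/A → run G
t=26: L0/L1/L2 = -/GDHE/A → run G
t=27: L0/L1/L2 = -/GDHE/A → run G
t=28: L0/L1/L2 = -/GDHE/A → run G
t=29: L0/L1/L2 = -/DHE/AG → run D
t=30: L0/L1/L2 = -/HE/AG → run H
t=31: L0/L1/L2 = -/HE/AG → run H
t=32: L0/L1/L2 = -/HE/AG → run H
t=33: L0/L1/L2 = -/HE/AG → run H
t=34: L0/L1/L2 = -/E/AGH → run E
t=35: L0/L1/L2 = -/E/AGH → run E
t=36: L0/L1/L2 = -/E/AGH → run E
t=37: L0/L1/L2 = -/E/AGH → run E
t=38: L0/L1/L2 = -/-/AGH → run A
t=39: L0/L1/L2 = -/-/GH → run G
t=40: L0/L1/L2 = -/-/H → run H
t=41: L0/L1/L2 = -/-/H → run H
t=42: (idle)
t=43: (idle)
t=44: (idle)
t=45: (idle)
t=46: (idle)
t=47: (idle)
t=48: (idle)
t=49: (idle)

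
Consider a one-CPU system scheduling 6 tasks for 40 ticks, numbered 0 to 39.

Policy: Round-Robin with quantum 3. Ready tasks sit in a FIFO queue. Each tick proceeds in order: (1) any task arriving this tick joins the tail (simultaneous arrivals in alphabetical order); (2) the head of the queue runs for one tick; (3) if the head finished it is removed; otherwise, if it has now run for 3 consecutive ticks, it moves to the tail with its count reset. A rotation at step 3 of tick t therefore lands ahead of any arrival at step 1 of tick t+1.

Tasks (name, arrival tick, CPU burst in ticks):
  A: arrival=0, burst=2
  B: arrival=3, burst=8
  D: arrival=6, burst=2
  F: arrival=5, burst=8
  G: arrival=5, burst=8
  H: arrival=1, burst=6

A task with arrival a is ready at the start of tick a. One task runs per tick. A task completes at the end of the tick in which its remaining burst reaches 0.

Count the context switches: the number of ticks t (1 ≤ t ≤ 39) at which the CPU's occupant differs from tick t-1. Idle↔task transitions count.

t=0: queue=[A] q_used=0 → run A
t=1: queue=[A,H] q_used=1 → run A
t=2: queue=[H] q_used=0 → run H
t=3: queue=[H,B] q_used=1 → run H
t=4: queue=[H,B] q_used=2 → run H
t=5: queue=[B,H,F,G] q_used=0 → run B
t=6: queue=[B,H,F,G,D] q_used=1 → run B
t=7: queue=[B,H,F,G,D] q_used=2 → run B
t=8: queue=[H,F,G,D,B] q_used=0 → run H
t=9: queue=[H,F,G,D,B] q_used=1 → run H
t=10: queue=[H,F,G,D,B] q_used=2 → run H
t=11: queue=[F,G,D,B] q_used=0 → run F
t=12: queue=[F,G,D,B] q_used=1 → run F
t=13: queue=[F,G,D,B] q_used=2 → run F
t=14: queue=[G,D,B,F] q_used=0 → run G
t=15: queue=[G,D,B,F] q_used=1 → run G
t=16: queue=[G,D,B,F] q_used=2 → run G
t=17: queue=[D,B,F,G] q_used=0 → run D
t=18: queue=[D,B,F,G] q_used=1 → run D
t=19: queue=[B,F,G] q_used=0 → run B
t=20: queue=[B,F,G] q_used=1 → run B
t=21: queue=[B,F,G] q_used=2 → run B
t=22: queue=[F,G,B] q_used=0 → run F
t=23: queue=[F,G,B] q_used=1 → run F
t=24: queue=[F,G,B] q_used=2 → run F
t=25: queue=[G,B,F] q_used=0 → run G
t=26: queue=[G,B,F] q_used=1 → run G
t=27: queue=[G,B,F] q_used=2 → run G
t=28: queue=[B,F,G] q_used=0 → run B
t=29: queue=[B,F,G] q_used=1 → run B
t=30: queue=[F,G] q_used=0 → run F
t=31: queue=[F,G] q_used=1 → run F
t=32: queue=[G] q_used=0 → run G
t=33: queue=[G] q_used=1 → run G
t=34: (idle)
t=35: (idle)
t=36: (idle)
t=37: (idle)
t=38: (idle)
t=39: (idle)

context switches = 13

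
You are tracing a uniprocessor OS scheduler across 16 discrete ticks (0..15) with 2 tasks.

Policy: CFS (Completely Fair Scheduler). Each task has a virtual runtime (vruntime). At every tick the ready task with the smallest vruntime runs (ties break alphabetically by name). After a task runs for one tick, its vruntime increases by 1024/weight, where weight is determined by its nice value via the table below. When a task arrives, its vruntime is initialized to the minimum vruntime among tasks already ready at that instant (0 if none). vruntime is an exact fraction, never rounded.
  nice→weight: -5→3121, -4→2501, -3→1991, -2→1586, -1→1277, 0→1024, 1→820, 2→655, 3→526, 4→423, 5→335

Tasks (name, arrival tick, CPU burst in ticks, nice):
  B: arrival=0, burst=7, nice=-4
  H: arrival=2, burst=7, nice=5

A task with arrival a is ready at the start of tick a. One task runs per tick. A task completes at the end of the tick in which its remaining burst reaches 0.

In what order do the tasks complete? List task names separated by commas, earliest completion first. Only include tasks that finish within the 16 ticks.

t=0: vr[B=0] → run B
t=1: vr[B=1024/2501] → run B
t=2: vr[B=2048/2501 H=2048/2501] → run B
t=3: vr[B=3072/2501 H=2048/2501] → run H
t=4: vr[B=3072/2501 H=3247104/837835] → run B
t=5: vr[B=4096/2501 H=3247104/837835] → run B
t=6: vr[B=5120/2501 H=3247104/837835] → run B
t=7: vr[B=6144/2501 H=3247104/837835] → run B
t=8: vr[H=3247104/837835] → run H
t=9: vr[H=5808128/837835] → run H
t=10: vr[H=8369152/837835] → run H
t=11: vr[H=10930176/837835] → run H
t=12: vr[H=2698240/167567] → run H
t=13: vr[H=16052224/837835] → run H
t=14: (idle)
t=15: (idle)

completion order = B, H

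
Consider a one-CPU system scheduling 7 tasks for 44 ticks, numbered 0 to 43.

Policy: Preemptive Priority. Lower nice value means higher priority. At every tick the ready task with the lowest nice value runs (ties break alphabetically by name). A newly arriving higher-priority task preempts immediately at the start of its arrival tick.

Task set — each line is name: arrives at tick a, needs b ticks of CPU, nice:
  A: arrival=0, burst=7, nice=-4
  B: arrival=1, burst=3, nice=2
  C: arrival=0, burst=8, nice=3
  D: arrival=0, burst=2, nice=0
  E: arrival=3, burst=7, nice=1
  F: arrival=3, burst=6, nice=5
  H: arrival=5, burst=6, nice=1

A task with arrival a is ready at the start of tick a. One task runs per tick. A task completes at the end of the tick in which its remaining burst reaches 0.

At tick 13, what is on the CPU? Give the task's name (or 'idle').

running at tick 13 = E

t=0: ready={A,C,D} → run A
t=1: ready={A,B,C,D} → run A
t=2: ready={A,B,C,D} → run A
t=3: ready={A,B,C,D,E,F} → run A
t=4: ready={A,B,C,D,E,F} → run A
t=5: ready={A,B,C,D,E,F,H} → run A
t=6: ready={A,B,C,D,E,F,H} → run A
t=7: ready={B,C,D,E,F,H} → run D
t=8: ready={B,C,D,E,F,H} → run D
t=9: ready={B,C,E,F,H} → run E
t=10: ready={B,C,E,F,H} → run E
t=11: ready={B,C,E,F,H} → run E
t=12: ready={B,C,E,F,H} → run E
t=13: ready={B,C,E,F,H} → run E
t=14: ready={B,C,E,F,H} → run E
t=15: ready={B,C,E,F,H} → run E
t=16: ready={B,C,F,H} → run H
t=17: ready={B,C,F,H} → run H
t=18: ready={B,C,F,H} → run H
t=19: ready={B,C,F,H} → run H
t=20: ready={B,C,F,H} → run H
t=21: ready={B,C,F,H} → run H
t=22: ready={B,C,F} → run B
t=23: ready={B,C,F} → run B
t=24: ready={B,C,F} → run B
t=25: ready={C,F} → run C
t=26: ready={C,F} → run C
t=27: ready={C,F} → run C
t=28: ready={C,F} → run C
t=29: ready={C,F} → run C
t=30: ready={C,F} → run C
t=31: ready={C,F} → run C
t=32: ready={C,F} → run C
t=33: ready={F} → run F
t=34: ready={F} → run F
t=35: ready={F} → run F
t=36: ready={F} → run F
t=37: ready={F} → run F
t=38: ready={F} → run F
t=39: (idle)
t=40: (idle)
t=41: (idle)
t=42: (idle)
t=43: (idle)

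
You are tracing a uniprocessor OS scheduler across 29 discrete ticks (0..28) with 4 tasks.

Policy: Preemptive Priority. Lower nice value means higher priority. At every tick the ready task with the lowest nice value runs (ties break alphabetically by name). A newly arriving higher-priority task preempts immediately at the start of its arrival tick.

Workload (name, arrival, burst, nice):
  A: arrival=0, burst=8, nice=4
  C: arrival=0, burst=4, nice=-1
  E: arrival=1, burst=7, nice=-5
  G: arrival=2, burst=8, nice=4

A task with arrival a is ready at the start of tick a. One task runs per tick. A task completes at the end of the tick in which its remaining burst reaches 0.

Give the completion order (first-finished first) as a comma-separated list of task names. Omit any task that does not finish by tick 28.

t=0: ready={A,C} → run C
t=1: ready={A,C,E} → run E
t=2: ready={A,C,E,G} → run E
t=3: ready={A,C,E,G} → run E
t=4: ready={A,C,E,G} → run E
t=5: ready={A,C,E,G} → run E
t=6: ready={A,C,E,G} → run E
t=7: ready={A,C,E,G} → run E
t=8: ready={A,C,G} → run C
t=9: ready={A,C,G} → run C
t=10: ready={A,C,G} → run C
t=11: ready={A,G} → run A
t=12: ready={A,G} → run A
t=13: ready={A,G} → run A
t=14: ready={A,G} → run A
t=15: ready={A,G} → run A
t=16: ready={A,G} → run A
t=17: ready={A,G} → run A
t=18: ready={A,G} → run A
t=19: ready={G} → run G
t=20: ready={G} → run G
t=21: ready={G} → run G
t=22: ready={G} → run G
t=23: ready={G} → run G
t=24: ready={G} → run G
t=25: ready={G} → run G
t=26: ready={G} → run G
t=27: (idle)
t=28: (idle)

completion order = E, C, A, G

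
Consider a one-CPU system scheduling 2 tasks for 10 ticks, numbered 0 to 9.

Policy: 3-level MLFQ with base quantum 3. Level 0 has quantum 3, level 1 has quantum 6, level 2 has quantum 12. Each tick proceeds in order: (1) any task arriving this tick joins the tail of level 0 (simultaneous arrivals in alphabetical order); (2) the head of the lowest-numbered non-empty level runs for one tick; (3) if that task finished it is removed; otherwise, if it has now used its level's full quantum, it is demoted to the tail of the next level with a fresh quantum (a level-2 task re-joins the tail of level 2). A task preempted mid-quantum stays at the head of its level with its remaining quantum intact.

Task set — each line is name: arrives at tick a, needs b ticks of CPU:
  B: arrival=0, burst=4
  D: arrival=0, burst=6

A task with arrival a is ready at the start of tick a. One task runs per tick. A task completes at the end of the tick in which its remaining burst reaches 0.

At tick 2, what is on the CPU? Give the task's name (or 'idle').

running at tick 2 = B

t=0: L0/L1/L2 = BD/-/- → run B
t=1: L0/L1/L2 = BD/-/- → run B
t=2: L0/L1/L2 = BD/-/- → run B
t=3: L0/L1/L2 = D/B/- → run D
t=4: L0/L1/L2 = D/B/- → run D
t=5: L0/L1/L2 = D/B/- → run D
t=6: L0/L1/L2 = -/BD/- → run B
t=7: L0/L1/L2 = -/D/- → run D
t=8: L0/L1/L2 = -/D/- → run D
t=9: L0/L1/L2 = -/D/- → run D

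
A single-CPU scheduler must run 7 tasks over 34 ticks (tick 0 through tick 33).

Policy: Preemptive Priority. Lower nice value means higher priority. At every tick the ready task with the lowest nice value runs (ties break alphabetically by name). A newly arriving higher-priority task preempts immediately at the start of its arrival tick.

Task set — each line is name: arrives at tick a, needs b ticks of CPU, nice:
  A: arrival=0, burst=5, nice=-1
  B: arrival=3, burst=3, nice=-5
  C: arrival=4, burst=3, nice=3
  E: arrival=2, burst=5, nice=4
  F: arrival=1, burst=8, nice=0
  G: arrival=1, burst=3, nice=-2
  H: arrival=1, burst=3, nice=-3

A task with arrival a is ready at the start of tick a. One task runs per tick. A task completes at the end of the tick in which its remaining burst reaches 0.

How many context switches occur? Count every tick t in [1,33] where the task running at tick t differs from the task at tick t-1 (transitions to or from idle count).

t=0: ready={A} → run A
t=1: ready={A,F,G,H} → run H
t=2: ready={A,E,F,G,H} → run H
t=3: ready={A,B,E,F,G,H} → run B
t=4: ready={A,B,C,E,F,G,H} → run B
t=5: ready={A,B,C,E,F,G,H} → run B
t=6: ready={A,C,E,F,G,H} → run H
t=7: ready={A,C,E,F,G} → run G
t=8: ready={A,C,E,F,G} → run G
t=9: ready={A,C,E,F,G} → run G
t=10: ready={A,C,E,F} → run A
t=11: ready={A,C,E,F} → run A
t=12: ready={A,C,E,F} → run A
t=13: ready={A,C,E,F} → run A
t=14: ready={C,E,F} → run F
t=15: ready={C,E,F} → run F
t=16: ready={C,E,F} → run F
t=17: ready={C,E,F} → run F
t=18: ready={C,E,F} → run F
t=19: ready={C,E,F} → run F
t=20: ready={C,E,F} → run F
t=21: ready={C,E,F} → run F
t=22: ready={C,E} → run C
t=23: ready={C,E} → run C
t=24: ready={C,E} → run C
t=25: ready={E} → run E
t=26: ready={E} → run E
t=27: ready={E} → run E
t=28: ready={E} → run E
t=29: ready={E} → run E
t=30: (idle)
t=31: (idle)
t=32: (idle)
t=33: (idle)

context switches = 9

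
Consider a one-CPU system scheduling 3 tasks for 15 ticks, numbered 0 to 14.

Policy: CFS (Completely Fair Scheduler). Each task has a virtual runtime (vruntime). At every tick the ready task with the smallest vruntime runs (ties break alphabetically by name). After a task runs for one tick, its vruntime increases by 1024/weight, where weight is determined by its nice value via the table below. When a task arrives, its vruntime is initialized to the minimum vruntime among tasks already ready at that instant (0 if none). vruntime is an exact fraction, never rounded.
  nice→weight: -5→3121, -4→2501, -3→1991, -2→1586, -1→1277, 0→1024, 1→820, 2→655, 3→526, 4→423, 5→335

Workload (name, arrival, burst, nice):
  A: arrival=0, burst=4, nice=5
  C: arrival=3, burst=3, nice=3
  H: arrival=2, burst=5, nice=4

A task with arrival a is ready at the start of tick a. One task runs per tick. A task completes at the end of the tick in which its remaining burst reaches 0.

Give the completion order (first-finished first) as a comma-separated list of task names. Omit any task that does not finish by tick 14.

t=0: vr[A=0] → run A
t=1: vr[A=1024/335] → run A
t=2: vr[A=2048/335 H=2048/335] → run A
t=3: vr[A=3072/335 C=2048/335 H=2048/335] → run C
t=4: vr[A=3072/335 C=710144/88105 H=2048/335] → run H
t=5: vr[A=3072/335 C=710144/88105 H=1209344/141705] → run C
t=6: vr[A=3072/335 C=881664/88105 H=1209344/141705] → run H
t=7: vr[A=3072/335 C=881664/88105 H=1552384/141705] → run A
t=8: vr[C=881664/88105 H=1552384/141705] → run C
t=9: vr[H=1552384/141705] → run H
t=10: vr[H=631808/47235] → run H
t=11: vr[H=2238464/141705] → run H
t=12: (idle)
t=13: (idle)
t=14: (idle)

completion order = A, C, H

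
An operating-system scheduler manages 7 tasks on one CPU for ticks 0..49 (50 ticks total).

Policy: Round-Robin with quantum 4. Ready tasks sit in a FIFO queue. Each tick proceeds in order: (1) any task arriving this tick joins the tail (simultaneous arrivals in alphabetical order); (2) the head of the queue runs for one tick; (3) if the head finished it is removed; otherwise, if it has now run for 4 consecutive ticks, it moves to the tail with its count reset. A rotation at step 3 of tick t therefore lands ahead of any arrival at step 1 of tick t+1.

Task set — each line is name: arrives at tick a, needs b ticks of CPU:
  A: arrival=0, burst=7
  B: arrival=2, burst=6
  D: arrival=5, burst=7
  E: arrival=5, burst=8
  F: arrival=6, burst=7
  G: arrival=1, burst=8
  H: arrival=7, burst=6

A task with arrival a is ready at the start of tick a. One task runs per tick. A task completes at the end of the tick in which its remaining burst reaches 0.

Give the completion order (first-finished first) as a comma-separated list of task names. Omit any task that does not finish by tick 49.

t=0: queue=[A] q_used=0 → run A
t=1: queue=[A,G] q_used=1 → run A
t=2: queue=[A,G,B] q_used=2 → run A
t=3: queue=[A,G,B] q_used=3 → run A
t=4: queue=[G,B,A] q_used=0 → run G
t=5: queue=[G,B,A,D,E] q_used=1 → run G
t=6: queue=[G,B,A,D,E,F] q_used=2 → run G
t=7: queue=[G,B,A,D,E,F,H] q_used=3 → run G
t=8: queue=[B,A,D,E,F,H,G] q_used=0 → run B
t=9: queue=[B,A,D,E,F,H,G] q_used=1 → run B
t=10: queue=[B,A,D,E,F,H,G] q_used=2 → run B
t=11: queue=[B,A,D,E,F,H,G] q_used=3 → run B
t=12: queue=[A,D,E,F,H,G,B] q_used=0 → run A
t=13: queue=[A,D,E,F,H,G,B] q_used=1 → run A
t=14: queue=[A,D,E,F,H,G,B] q_used=2 → run A
t=15: queue=[D,E,F,H,G,B] q_used=0 → run D
t=16: queue=[D,E,F,H,G,B] q_used=1 → run D
t=17: queue=[D,E,F,H,G,B] q_used=2 → run D
t=18: queue=[D,E,F,H,G,B] q_used=3 → run D
t=19: queue=[E,F,H,G,B,D] q_used=0 → run E
t=20: queue=[E,F,H,G,B,D] q_used=1 → run E
t=21: queue=[E,F,H,G,B,D] q_used=2 → run E
t=22: queue=[E,F,H,G,B,D] q_used=3 → run E
t=23: queue=[F,H,G,B,D,E] q_used=0 → run F
t=24: queue=[F,H,G,B,D,E] q_used=1 → run F
t=25: queue=[F,H,G,B,D,E] q_used=2 → run F
t=26: queue=[F,H,G,B,D,E] q_used=3 → run F
t=27: queue=[H,G,B,D,E,F] q_used=0 → run H
t=28: queue=[H,G,B,D,E,F] q_used=1 → run H
t=29: queue=[H,G,B,D,E,F] q_used=2 → run H
t=30: queue=[H,G,B,D,E,F] q_used=3 → run H
t=31: queue=[G,B,D,E,F,H] q_used=0 → run G
t=32: queue=[G,B,D,E,F,H] q_used=1 → run G
t=33: queue=[G,B,D,E,F,H] q_used=2 → run G
t=34: queue=[G,B,D,E,F,H] q_used=3 → run G
t=35: queue=[B,D,E,F,H] q_used=0 → run B
t=36: queue=[B,D,E,F,H] q_used=1 → run B
t=37: queue=[D,E,F,H] q_used=0 → run D
t=38: queue=[D,E,F,H] q_used=1 → run D
t=39: queue=[D,E,F,H] q_used=2 → run D
t=40: queue=[E,F,H] q_used=0 → run E
t=41: queue=[E,F,H] q_used=1 → run E
t=42: queue=[E,F,H] q_used=2 → run E
t=43: queue=[E,F,H] q_used=3 → run E
t=44: queue=[F,H] q_used=0 → run F
t=45: queue=[F,H] q_used=1 → run F
t=46: queue=[F,H] q_used=2 → run F
t=47: queue=[H] q_used=0 → run H
t=48: queue=[H] q_used=1 → run H
t=49: (idle)

completion order = A, G, B, D, E, F, H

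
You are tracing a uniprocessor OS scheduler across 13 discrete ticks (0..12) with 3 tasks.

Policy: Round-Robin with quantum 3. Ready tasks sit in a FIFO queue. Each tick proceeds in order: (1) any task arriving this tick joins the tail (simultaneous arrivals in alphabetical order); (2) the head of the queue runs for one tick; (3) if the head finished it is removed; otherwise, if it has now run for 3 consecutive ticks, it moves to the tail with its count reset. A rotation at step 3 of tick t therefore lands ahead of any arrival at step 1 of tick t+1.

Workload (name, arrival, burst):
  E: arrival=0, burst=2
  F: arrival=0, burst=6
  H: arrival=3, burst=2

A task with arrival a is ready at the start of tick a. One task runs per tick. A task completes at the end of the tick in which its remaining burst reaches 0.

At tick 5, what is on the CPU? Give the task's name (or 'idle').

t=0: queue=[E,F] q_used=0 → run E
t=1: queue=[E,F] q_used=1 → run E
t=2: queue=[F] q_used=0 → run F
t=3: queue=[F,H] q_used=1 → run F
t=4: queue=[F,H] q_used=2 → run F
t=5: queue=[H,F] q_used=0 → run H
t=6: queue=[H,F] q_used=1 → run H
t=7: queue=[F] q_used=0 → run F
t=8: queue=[F] q_used=1 → run F
t=9: queue=[F] q_used=2 → run F
t=10: (idle)
t=11: (idle)
t=12: (idle)

running at tick 5 = H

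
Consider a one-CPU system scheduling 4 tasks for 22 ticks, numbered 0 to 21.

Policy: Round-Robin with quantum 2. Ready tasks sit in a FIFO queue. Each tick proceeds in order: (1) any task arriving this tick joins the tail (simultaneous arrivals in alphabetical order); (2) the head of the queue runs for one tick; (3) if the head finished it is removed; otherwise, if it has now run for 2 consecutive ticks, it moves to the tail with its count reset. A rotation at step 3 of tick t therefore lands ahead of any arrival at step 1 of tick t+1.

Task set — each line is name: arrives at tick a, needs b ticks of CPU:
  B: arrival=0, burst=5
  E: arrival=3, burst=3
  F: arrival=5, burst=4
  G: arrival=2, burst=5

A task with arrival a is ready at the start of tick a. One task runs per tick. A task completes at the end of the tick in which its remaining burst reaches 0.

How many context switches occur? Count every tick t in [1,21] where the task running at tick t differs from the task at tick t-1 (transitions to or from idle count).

context switches = 9

t=0: queue=[B] q_used=0 → run B
t=1: queue=[B] q_used=1 → run B
t=2: queue=[B,G] q_used=0 → run B
t=3: queue=[B,G,E] q_used=1 → run B
t=4: queue=[G,E,B] q_used=0 → run G
t=5: queue=[G,E,B,F] q_used=1 → run G
t=6: queue=[E,B,F,G] q_used=0 → run E
t=7: queue=[E,B,F,G] q_used=1 → run E
t=8: queue=[B,F,G,E] q_used=0 → run B
t=9: queue=[F,G,E] q_used=0 → run F
t=10: queue=[F,G,E] q_used=1 → run F
t=11: queue=[G,E,F] q_used=0 → run G
t=12: queue=[G,E,F] q_used=1 → run G
t=13: queue=[E,F,G] q_used=0 → run E
t=14: queue=[F,G] q_used=0 → run F
t=15: queue=[F,G] q_used=1 → run F
t=16: queue=[G] q_used=0 → run G
t=17: (idle)
t=18: (idle)
t=19: (idle)
t=20: (idle)
t=21: (idle)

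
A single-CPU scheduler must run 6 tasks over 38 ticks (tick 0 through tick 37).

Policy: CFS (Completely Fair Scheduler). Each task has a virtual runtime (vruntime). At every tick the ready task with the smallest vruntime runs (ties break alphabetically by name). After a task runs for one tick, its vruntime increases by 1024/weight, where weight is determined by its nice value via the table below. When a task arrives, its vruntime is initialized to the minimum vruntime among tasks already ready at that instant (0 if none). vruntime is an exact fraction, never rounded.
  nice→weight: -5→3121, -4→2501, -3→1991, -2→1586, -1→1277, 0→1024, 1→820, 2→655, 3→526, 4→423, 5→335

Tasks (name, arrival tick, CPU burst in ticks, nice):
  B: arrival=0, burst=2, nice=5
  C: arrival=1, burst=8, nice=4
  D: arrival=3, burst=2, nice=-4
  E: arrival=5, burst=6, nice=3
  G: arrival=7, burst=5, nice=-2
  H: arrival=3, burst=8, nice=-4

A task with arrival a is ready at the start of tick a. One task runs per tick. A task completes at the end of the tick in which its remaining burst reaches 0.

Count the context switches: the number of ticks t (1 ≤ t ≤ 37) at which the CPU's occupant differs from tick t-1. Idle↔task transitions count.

context switches = 25

t=0: vr[B=0] → run B
t=1: vr[B=1024/335 C=1024/335] → run B
t=2: vr[C=1024/335] → run C
t=3: vr[C=776192/141705 D=776192/141705 H=776192/141705] → run C
t=4: vr[C=1119232/141705 D=776192/141705 H=776192/141705] → run D
t=5: vr[C=1119232/141705 D=2086362112/354404205 E=776192/141705 H=776192/141705] → run E
t=6: vr[C=1119232/141705 D=2086362112/354404205 E=276691456/37268415 H=776192/141705] → run H
t=7: vr[C=1119232/141705 D=2086362112/354404205 E=276691456/37268415 G=2086362112/354404205 H=2086362112/354404205] → run D
t=8: vr[C=1119232/141705 E=276691456/37268415 G=2086362112/354404205 H=2086362112/354404205] → run G
t=9: vr[C=1119232/141705 E=276691456/37268415 G=30097378816/4607254665 H=2086362112/354404205] → run H
t=10: vr[C=1119232/141705 E=276691456/37268415 G=30097378816/4607254665 H=2231468032/354404205] → run H
t=11: vr[C=1119232/141705 E=276691456/37268415 G=30097378816/4607254665 H=2376573952/354404205] → run G
t=12: vr[C=1119232/141705 E=276691456/37268415 G=33072050176/4607254665 H=2376573952/354404205] → run H
t=13: vr[C=1119232/141705 E=276691456/37268415 G=33072050176/4607254665 H=2521679872/354404205] → run H
t=14: vr[C=1119232/141705 E=276691456/37268415 G=33072050176/4607254665 H=2666785792/354404205] → run G
t=15: vr[C=1119232/141705 E=276691456/37268415 G=36046721536/4607254665 H=2666785792/354404205] → run E
t=16: vr[C=1119232/141705 E=349244416/37268415 G=36046721536/4607254665 H=2666785792/354404205] → run H
t=17: vr[C=1119232/141705 E=349244416/37268415 G=36046721536/4607254665 H=2811891712/354404205] → run G
t=18: vr[C=1119232/141705 E=349244416/37268415 G=39021392896/4607254665 H=2811891712/354404205] → run C
t=19: vr[C=487424/47235 E=349244416/37268415 G=39021392896/4607254665 H=2811891712/354404205] → run H
t=20: vr[C=487424/47235 E=349244416/37268415 G=39021392896/4607254665 H=2956997632/354404205] → run H
t=21: vr[C=487424/47235 E=349244416/37268415 G=39021392896/4607254665] → run G
t=22: vr[C=487424/47235 E=349244416/37268415] → run E
t=23: vr[C=487424/47235 E=421797376/37268415] → run C
t=24: vr[C=1805312/141705 E=421797376/37268415] → run E
t=25: vr[C=1805312/141705 E=494350336/37268415] → run C
t=26: vr[C=2148352/141705 E=494350336/37268415] → run E
t=27: vr[C=2148352/141705 E=566903296/37268415] → run C
t=28: vr[C=830464/47235 E=566903296/37268415] → run E
t=29: vr[C=830464/47235] → run C
t=30: vr[C=2834432/141705] → run C
t=31: (idle)
t=32: (idle)
t=33: (idle)
t=34: (idle)
t=35: (idle)
t=36: (idle)
t=37: (idle)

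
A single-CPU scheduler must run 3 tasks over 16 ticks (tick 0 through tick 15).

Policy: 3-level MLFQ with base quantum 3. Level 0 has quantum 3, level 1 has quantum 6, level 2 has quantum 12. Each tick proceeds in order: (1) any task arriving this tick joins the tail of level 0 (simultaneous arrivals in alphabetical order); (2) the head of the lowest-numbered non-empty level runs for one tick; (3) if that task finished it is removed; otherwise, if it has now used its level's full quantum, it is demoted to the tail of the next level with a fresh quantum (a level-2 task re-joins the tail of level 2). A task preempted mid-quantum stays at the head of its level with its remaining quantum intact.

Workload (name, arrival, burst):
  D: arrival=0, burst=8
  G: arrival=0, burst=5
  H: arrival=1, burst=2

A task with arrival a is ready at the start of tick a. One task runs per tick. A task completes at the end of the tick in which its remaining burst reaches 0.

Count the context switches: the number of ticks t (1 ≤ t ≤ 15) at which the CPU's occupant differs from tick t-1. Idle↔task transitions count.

context switches = 5

t=0: L0/L1/L2 = DG/-/- → run D
t=1: L0/L1/L2 = DGH/-/- → run D
t=2: L0/L1/L2 = DGH/-/- → run D
t=3: L0/L1/L2 = GH/D/- → run G
t=4: L0/L1/L2 = GH/D/- → run G
t=5: L0/L1/L2 = GH/D/- → run G
t=6: L0/L1/L2 = H/DG/- → run H
t=7: L0/L1/L2 = H/DG/- → run H
t=8: L0/L1/L2 = -/DG/- → run D
t=9: L0/L1/L2 = -/DG/- → run D
t=10: L0/L1/L2 = -/DG/- → run D
t=11: L0/L1/L2 = -/DG/- → run D
t=12: L0/L1/L2 = -/DG/- → run D
t=13: L0/L1/L2 = -/G/- → run G
t=14: L0/L1/L2 = -/G/- → run G
t=15: (idle)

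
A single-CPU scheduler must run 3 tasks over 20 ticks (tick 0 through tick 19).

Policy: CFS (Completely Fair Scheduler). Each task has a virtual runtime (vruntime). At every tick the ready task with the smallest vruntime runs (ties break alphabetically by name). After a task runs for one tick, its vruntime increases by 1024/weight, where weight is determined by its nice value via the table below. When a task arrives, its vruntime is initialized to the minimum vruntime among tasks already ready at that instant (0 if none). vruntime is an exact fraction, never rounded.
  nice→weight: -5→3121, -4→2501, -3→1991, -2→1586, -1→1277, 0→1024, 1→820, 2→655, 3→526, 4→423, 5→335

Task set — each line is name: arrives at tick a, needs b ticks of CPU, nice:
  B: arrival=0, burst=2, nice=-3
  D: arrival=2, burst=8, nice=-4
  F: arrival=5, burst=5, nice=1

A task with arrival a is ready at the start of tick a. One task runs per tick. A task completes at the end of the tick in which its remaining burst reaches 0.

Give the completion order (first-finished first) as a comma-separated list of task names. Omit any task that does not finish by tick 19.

t=0: vr[B=0] → run B
t=1: vr[B=1024/1991] → run B
t=2: vr[D=0] → run D
t=3: vr[D=1024/2501] → run D
t=4: vr[D=2048/2501] → run D
t=5: vr[D=3072/2501 F=3072/2501] → run D
t=6: vr[D=4096/2501 F=3072/2501] → run F
t=7: vr[D=4096/2501 F=30976/12505] → run D
t=8: vr[D=5120/2501 F=30976/12505] → run D
t=9: vr[D=6144/2501 F=30976/12505] → run D
t=10: vr[D=7168/2501 F=30976/12505] → run F
t=11: vr[D=7168/2501 F=46592/12505] → run D
t=12: vr[F=46592/12505] → run F
t=13: vr[F=62208/12505] → run F
t=14: vr[F=77824/12505] → run F
t=15: (idle)
t=16: (idle)
t=17: (idle)
t=18: (idle)
t=19: (idle)

completion order = B, D, F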